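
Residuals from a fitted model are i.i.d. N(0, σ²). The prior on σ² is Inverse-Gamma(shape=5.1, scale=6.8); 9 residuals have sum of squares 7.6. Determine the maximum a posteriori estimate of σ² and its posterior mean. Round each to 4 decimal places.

maximum a posteriori estimate = 1.0000, posterior mean = 1.2326

Posterior: Inverse-Gamma(shape = 5.1+9/2 = 9.6, scale = 6.8+7.6/2 = 10.6).
Mode = β/(α+1) = 10.6/10.6 = 1.0000.
Mean = β/(α−1) = 10.6/8.6 = 1.2326.
The posterior is right-skewed, so the mean exceeds the mode.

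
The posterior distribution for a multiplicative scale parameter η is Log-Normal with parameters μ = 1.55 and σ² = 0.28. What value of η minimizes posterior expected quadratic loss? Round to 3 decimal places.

Mode = exp(μ − σ²) = exp(1.27) = 3.561.
Mean = exp(μ + σ²/2) = exp(1.690) = 5.419.
Quadratic loss ⇒ the optimal estimator is the posterior mean.

5.419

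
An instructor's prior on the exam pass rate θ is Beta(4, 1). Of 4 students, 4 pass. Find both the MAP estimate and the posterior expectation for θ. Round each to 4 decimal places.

MAP estimate = 1.0000, posterior expectation = 0.8889

Posterior: Beta(4+4, 1+0) = Beta(8, 1).
Since β = 1 ≤ 1 and α > 1, the Beta density is monotone increasing on [0,1]; the mode is at 1.
Mean = 8/(8+1) = 0.8889.
Left-skewed posterior ⇒ mean < mode.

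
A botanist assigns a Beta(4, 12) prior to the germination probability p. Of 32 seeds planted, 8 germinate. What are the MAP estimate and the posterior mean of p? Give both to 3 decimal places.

Posterior: Beta(4+8, 12+24) = Beta(12, 36).
Mode = (12−1)/(12+36−2) = 11/46 = 0.239.
Mean = 12/(12+36) = 12/48 = 0.250.

MAP: 0.239. Posterior mean: 0.250.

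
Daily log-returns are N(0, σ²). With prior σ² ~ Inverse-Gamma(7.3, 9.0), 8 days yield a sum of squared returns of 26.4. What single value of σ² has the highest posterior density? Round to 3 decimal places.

1.805

Posterior: Inverse-Gamma(shape = 7.3+8/2 = 11.3, scale = 9.0+26.4/2 = 22.2).
Mode = β/(α+1) = 22.2/12.3 = 1.805.
Mean = β/(α−1) = 22.2/10.3 = 2.155.
This is the posterior mode — the MAP estimate.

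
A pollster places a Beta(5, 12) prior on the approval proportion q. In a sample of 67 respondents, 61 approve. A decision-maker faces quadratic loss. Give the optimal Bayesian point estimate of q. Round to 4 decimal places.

0.7857

Posterior: Beta(5+61, 12+6) = Beta(66, 18).
Mode = (66−1)/(66+18−2) = 65/82 = 0.7927.
Mean = 66/(66+18) = 66/84 = 0.7857.
Quadratic loss ⇒ the optimal estimator is the posterior mean.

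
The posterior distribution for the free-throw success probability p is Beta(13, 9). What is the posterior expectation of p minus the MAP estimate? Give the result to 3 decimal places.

-0.009

Mode = (13−1)/(13+9−2) = 12/20 = 0.600.
Mean = 13/(13+9) = 13/22 = 0.591.
Difference = 0.591 − 0.600 = -0.009.
Left-skewed posterior ⇒ mean < mode.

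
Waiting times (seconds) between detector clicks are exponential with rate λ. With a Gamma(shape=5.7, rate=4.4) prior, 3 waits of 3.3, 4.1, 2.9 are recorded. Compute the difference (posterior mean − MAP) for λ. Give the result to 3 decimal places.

Σ times = 10.3. Posterior: Gamma(shape = 5.7+3 = 8.7, rate = 4.4+10.3 = 14.7).
Mode = (α−1)/β = 7.7/14.7 = 0.524.
Mean = α/β = 8.7/14.7 = 0.592.
Difference = 0.592 − 0.524 = 0.068.
The mean is pulled above the mode by the posterior's right skew.

0.068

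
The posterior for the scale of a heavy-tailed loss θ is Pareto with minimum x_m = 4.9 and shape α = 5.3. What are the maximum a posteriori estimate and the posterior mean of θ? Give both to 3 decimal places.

MAP = 4.900, posterior mean = 6.040

The Pareto density is strictly decreasing on [x_m, ∞), so the mode is x_m = 4.900.
Mean = α·x_m/(α−1) = 5.3·4.9/4.3 = 6.040.
The posterior is right-skewed, so the mean exceeds the mode.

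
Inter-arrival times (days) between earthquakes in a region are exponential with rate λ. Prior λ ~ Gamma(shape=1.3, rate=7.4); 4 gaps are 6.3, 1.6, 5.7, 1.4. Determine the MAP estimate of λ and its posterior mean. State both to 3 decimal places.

Σ times = 15.0. Posterior: Gamma(shape = 1.3+4 = 5.3, rate = 7.4+15.0 = 22.4).
Mode = (α−1)/β = 4.3/22.4 = 0.192.
Mean = α/β = 5.3/22.4 = 0.237.

MAP = 0.192; posterior mean = 0.237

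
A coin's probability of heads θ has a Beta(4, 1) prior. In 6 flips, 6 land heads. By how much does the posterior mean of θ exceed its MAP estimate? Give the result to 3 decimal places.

Posterior: Beta(4+6, 1+0) = Beta(10, 1).
Since β = 1 ≤ 1 and α > 1, the Beta density is monotone increasing on [0,1]; the mode is at 1.
Mean = 10/(10+1) = 0.909.
Difference = 0.909 − 1.000 = -0.091.
Left-skewed posterior ⇒ mean < mode.

-0.091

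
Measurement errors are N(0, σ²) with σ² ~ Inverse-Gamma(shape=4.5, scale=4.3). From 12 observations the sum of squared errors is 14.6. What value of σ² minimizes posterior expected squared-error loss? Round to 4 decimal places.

Posterior: Inverse-Gamma(shape = 4.5+12/2 = 10.5, scale = 4.3+14.6/2 = 11.6).
Mode = β/(α+1) = 11.6/11.5 = 1.0087.
Mean = β/(α−1) = 11.6/9.5 = 1.2211.
Squared-error loss ⇒ the optimal estimator is the posterior mean.

1.2211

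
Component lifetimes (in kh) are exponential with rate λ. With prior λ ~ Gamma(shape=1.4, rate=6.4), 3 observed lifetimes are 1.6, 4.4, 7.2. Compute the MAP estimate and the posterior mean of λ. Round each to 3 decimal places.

Σ times = 13.2. Posterior: Gamma(shape = 1.4+3 = 4.4, rate = 6.4+13.2 = 19.6).
Mode = (α−1)/β = 3.4/19.6 = 0.173.
Mean = α/β = 4.4/19.6 = 0.224.

MAP: 0.173. Posterior mean: 0.224.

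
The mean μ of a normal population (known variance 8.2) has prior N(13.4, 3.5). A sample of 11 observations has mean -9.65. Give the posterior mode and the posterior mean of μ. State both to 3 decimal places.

MAP = -5.603; posterior mean = -5.603

Posterior for μ is Normal. Precision-weighted mean: (1/3.5·13.4 + 11/8.2·-9.65) / (1/3.5 + 11/8.2) = -5.603.
A Normal posterior is symmetric, so mode = mean.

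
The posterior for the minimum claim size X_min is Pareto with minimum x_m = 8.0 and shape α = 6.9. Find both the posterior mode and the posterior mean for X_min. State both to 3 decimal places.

MAP = 8.000; posterior mean = 9.356

The Pareto density is strictly decreasing on [x_m, ∞), so the mode is x_m = 8.000.
Mean = α·x_m/(α−1) = 6.9·8.0/5.9 = 9.356.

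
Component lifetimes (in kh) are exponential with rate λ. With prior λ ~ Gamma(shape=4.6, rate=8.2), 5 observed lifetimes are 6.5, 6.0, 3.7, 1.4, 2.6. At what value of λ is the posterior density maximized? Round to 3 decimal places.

0.303

Σ times = 20.2. Posterior: Gamma(shape = 4.6+5 = 9.6, rate = 8.2+20.2 = 28.4).
Mode = (α−1)/β = 8.6/28.4 = 0.303.
Mean = α/β = 9.6/28.4 = 0.338.
This is the posterior mode — the MAP estimate.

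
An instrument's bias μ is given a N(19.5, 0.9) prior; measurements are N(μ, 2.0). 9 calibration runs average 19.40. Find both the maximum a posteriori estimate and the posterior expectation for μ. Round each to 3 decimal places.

maximum a posteriori estimate = 19.420, posterior expectation = 19.420

Posterior for μ is Normal. Precision-weighted mean: (1/0.9·19.5 + 9/2.0·19.40) / (1/0.9 + 9/2.0) = 19.420.
A Normal posterior is symmetric, so mode = mean.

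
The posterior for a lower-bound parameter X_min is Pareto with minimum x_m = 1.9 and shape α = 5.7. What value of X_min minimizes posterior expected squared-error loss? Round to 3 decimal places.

2.304

The Pareto density is strictly decreasing on [x_m, ∞), so the mode is x_m = 1.900.
Mean = α·x_m/(α−1) = 5.7·1.9/4.7 = 2.304.
Squared-error loss ⇒ the optimal estimator is the posterior mean.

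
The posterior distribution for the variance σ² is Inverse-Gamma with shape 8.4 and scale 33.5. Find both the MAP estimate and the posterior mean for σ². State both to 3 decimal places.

MAP estimate = 3.564, posterior mean = 4.527

Mode = β/(α+1) = 33.5/9.4 = 3.564.
Mean = β/(α−1) = 33.5/7.4 = 4.527.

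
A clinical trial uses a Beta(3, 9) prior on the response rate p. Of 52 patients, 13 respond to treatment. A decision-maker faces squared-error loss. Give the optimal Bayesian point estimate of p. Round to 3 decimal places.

Posterior: Beta(3+13, 9+39) = Beta(16, 48).
Mode = (16−1)/(16+48−2) = 15/62 = 0.242.
Mean = 16/(16+48) = 16/64 = 0.250.
Squared-error loss ⇒ the optimal estimator is the posterior mean.

0.250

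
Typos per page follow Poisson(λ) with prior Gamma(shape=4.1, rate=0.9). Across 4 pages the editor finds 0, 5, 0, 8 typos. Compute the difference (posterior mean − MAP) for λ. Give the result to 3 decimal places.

Σ counts = 13. Posterior: Gamma(shape = 4.1+13 = 17.1, rate = 0.9+4 = 4.9).
Mode = (α−1)/β = 16.1/4.9 = 3.286.
Mean = α/β = 17.1/4.9 = 3.490.
Difference = 3.490 − 3.286 = 0.204.

0.204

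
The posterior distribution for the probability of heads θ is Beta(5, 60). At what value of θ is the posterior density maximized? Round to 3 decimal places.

Mode = (5−1)/(5+60−2) = 4/63 = 0.063.
Mean = 5/(5+60) = 5/65 = 0.077.
This is the posterior mode — the MAP estimate.

0.063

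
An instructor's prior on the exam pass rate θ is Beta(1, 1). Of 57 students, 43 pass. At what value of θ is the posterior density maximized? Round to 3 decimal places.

Posterior: Beta(1+43, 1+14) = Beta(44, 15).
Mode = (44−1)/(44+15−2) = 43/57 = 0.754.
With a flat prior the MAP equals the MLE, 43/57.
Mean = 44/(44+15) = 44/59 = 0.746.
This is the posterior mode — the MAP estimate.

0.754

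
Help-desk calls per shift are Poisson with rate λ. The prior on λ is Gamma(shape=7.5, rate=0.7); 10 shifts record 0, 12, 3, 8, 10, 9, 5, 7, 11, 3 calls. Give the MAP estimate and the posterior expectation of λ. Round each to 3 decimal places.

MAP = 6.963, posterior mean = 7.056

Σ counts = 68. Posterior: Gamma(shape = 7.5+68 = 75.5, rate = 0.7+10 = 10.7).
Mode = (α−1)/β = 74.5/10.7 = 6.963.
Mean = α/β = 75.5/10.7 = 7.056.
Right-skewed posterior ⇒ mode < mean.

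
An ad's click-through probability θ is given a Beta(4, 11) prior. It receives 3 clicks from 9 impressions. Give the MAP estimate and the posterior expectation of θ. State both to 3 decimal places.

Posterior: Beta(4+3, 11+6) = Beta(7, 17).
Mode = (7−1)/(7+17−2) = 6/22 = 0.273.
Mean = 7/(7+17) = 7/24 = 0.292.

θ_MAP = 0.273, E[θ|data] = 0.292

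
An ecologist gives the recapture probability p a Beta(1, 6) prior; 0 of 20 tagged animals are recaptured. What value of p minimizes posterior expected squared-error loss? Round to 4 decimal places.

0.0370

Posterior: Beta(1+0, 6+20) = Beta(1, 26).
Since α = 1 ≤ 1 and β > 1, the Beta density is monotone decreasing on [0,1]; the mode is at 0.
Mean = 1/(1+26) = 0.0370.
Squared-error loss ⇒ the optimal estimator is the posterior mean.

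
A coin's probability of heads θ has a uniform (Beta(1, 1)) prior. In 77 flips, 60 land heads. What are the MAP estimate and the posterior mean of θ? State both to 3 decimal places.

MAP = 0.779, posterior mean = 0.772

Posterior: Beta(1+60, 1+17) = Beta(61, 18).
Mode = (61−1)/(61+18−2) = 60/77 = 0.779.
With a flat prior the MAP equals the MLE, 60/77.
Mean = 61/(61+18) = 61/79 = 0.772.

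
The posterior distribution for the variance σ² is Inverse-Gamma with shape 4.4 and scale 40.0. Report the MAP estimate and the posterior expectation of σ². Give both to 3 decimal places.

Mode = β/(α+1) = 40.0/5.4 = 7.407.
Mean = β/(α−1) = 40.0/3.4 = 11.765.
The posterior is right-skewed, so the mean exceeds the mode.

MAP estimate = 7.407, posterior expectation = 11.765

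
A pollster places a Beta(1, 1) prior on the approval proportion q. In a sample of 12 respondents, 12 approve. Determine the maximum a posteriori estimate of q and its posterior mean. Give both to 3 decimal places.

q_MAP = 1.000, E[q|data] = 0.929

Posterior: Beta(1+12, 1+0) = Beta(13, 1).
Since β = 1 ≤ 1 and α > 1, the Beta density is monotone increasing on [0,1]; the mode is at 1.
Mean = 13/(13+1) = 0.929.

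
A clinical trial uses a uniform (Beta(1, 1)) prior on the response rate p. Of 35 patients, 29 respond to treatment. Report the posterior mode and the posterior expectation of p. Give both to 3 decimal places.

p_MAP = 0.829, E[p|data] = 0.811

Posterior: Beta(1+29, 1+6) = Beta(30, 7).
Mode = (30−1)/(30+7−2) = 29/35 = 0.829.
With a flat prior the MAP equals the MLE, 29/35.
Mean = 30/(30+7) = 30/37 = 0.811.
The mean is pulled below the mode by the posterior's left skew.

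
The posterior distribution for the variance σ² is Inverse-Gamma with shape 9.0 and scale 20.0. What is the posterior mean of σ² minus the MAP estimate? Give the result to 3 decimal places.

Mode = β/(α+1) = 20.0/10.0 = 2.000.
Mean = β/(α−1) = 20.0/8.0 = 2.500.
Difference = 2.500 − 2.000 = 0.500.
Mean > mode: the posterior has a right tail.

0.500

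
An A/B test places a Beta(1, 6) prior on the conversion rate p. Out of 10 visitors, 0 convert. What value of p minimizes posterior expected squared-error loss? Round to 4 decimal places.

Posterior: Beta(1+0, 6+10) = Beta(1, 16).
Since α = 1 ≤ 1 and β > 1, the Beta density is monotone decreasing on [0,1]; the mode is at 0.
Mean = 1/(1+16) = 0.0588.
Squared-error loss ⇒ the optimal estimator is the posterior mean.

0.0588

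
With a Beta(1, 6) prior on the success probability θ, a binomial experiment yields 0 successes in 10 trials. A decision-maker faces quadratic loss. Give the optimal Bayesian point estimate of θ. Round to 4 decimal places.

Posterior: Beta(1+0, 6+10) = Beta(1, 16).
Since α = 1 ≤ 1 and β > 1, the Beta density is monotone decreasing on [0,1]; the mode is at 0.
Mean = 1/(1+16) = 0.0588.
Quadratic loss ⇒ the optimal estimator is the posterior mean.

0.0588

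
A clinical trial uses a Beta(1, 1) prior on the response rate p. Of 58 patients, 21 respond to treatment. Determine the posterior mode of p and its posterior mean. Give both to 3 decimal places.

p_MAP = 0.362, E[p|data] = 0.367

Posterior: Beta(1+21, 1+37) = Beta(22, 38).
Mode = (22−1)/(22+38−2) = 21/58 = 0.362.
With a flat prior the MAP equals the MLE, 21/58.
Mean = 22/(22+38) = 22/60 = 0.367.
Right-skewed posterior ⇒ mode < mean.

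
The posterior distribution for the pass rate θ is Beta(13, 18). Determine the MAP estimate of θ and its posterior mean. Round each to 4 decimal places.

MAP = 0.4138; posterior mean = 0.4194

Mode = (13−1)/(13+18−2) = 12/29 = 0.4138.
Mean = 13/(13+18) = 13/31 = 0.4194.
Right-skewed posterior ⇒ mode < mean.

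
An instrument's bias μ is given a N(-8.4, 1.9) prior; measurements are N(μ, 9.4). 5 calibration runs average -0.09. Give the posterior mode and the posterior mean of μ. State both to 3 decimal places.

μ_MAP = -4.223, E[μ|data] = -4.223

Posterior for μ is Normal. Precision-weighted mean: (1/1.9·-8.4 + 5/9.4·-0.09) / (1/1.9 + 5/9.4) = -4.223.
A Normal posterior is symmetric, so mode = mean.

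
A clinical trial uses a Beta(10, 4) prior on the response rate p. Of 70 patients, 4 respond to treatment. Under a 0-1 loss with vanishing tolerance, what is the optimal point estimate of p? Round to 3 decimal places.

Posterior: Beta(10+4, 4+66) = Beta(14, 70).
Mode = (14−1)/(14+70−2) = 13/82 = 0.159.
Mean = 14/(14+70) = 14/84 = 0.167.
This is the posterior mode — the MAP estimate.

0.159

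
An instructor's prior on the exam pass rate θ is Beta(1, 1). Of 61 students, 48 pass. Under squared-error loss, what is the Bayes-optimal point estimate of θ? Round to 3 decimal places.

Posterior: Beta(1+48, 1+13) = Beta(49, 14).
Mode = (49−1)/(49+14−2) = 48/61 = 0.787.
Mean = 49/(49+14) = 49/63 = 0.778.
Squared-error loss ⇒ the optimal estimator is the posterior mean.

0.778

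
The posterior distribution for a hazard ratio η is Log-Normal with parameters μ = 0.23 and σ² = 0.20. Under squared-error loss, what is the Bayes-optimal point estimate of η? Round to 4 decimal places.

Mode = exp(μ − σ²) = exp(0.03) = 1.0305.
Mean = exp(μ + σ²/2) = exp(0.330) = 1.3910.
Squared-error loss ⇒ the optimal estimator is the posterior mean.

1.3910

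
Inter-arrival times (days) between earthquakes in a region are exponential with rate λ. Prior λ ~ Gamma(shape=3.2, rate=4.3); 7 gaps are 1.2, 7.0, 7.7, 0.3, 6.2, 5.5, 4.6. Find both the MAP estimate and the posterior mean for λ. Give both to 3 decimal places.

MAP estimate = 0.250, posterior mean = 0.277

Σ times = 32.5. Posterior: Gamma(shape = 3.2+7 = 10.2, rate = 4.3+32.5 = 36.8).
Mode = (α−1)/β = 9.2/36.8 = 0.250.
Mean = α/β = 10.2/36.8 = 0.277.
Mean > mode: the posterior has a right tail.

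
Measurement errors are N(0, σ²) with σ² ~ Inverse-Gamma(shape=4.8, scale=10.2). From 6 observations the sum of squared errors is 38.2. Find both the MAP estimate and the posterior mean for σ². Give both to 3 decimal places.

MAP estimate = 3.330, posterior mean = 4.309

Posterior: Inverse-Gamma(shape = 4.8+6/2 = 7.8, scale = 10.2+38.2/2 = 29.3).
Mode = β/(α+1) = 29.3/8.8 = 3.330.
Mean = β/(α−1) = 29.3/6.8 = 4.309.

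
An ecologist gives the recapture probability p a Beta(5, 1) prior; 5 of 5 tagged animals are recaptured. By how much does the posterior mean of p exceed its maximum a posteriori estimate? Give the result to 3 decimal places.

-0.091

Posterior: Beta(5+5, 1+0) = Beta(10, 1).
Since β = 1 ≤ 1 and α > 1, the Beta density is monotone increasing on [0,1]; the mode is at 1.
Mean = 10/(10+1) = 0.909.
Difference = 0.909 − 1.000 = -0.091.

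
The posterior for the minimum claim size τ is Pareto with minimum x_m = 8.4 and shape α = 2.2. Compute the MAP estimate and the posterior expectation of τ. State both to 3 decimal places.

MAP = 8.400; posterior mean = 15.400

The Pareto density is strictly decreasing on [x_m, ∞), so the mode is x_m = 8.400.
Mean = α·x_m/(α−1) = 2.2·8.4/1.2 = 15.400.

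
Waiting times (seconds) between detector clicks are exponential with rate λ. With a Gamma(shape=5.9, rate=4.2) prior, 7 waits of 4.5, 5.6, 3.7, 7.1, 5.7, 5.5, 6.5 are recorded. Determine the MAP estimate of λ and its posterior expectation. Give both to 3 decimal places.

MAP estimate = 0.278, posterior expectation = 0.301

Σ times = 38.6. Posterior: Gamma(shape = 5.9+7 = 12.9, rate = 4.2+38.6 = 42.8).
Mode = (α−1)/β = 11.9/42.8 = 0.278.
Mean = α/β = 12.9/42.8 = 0.301.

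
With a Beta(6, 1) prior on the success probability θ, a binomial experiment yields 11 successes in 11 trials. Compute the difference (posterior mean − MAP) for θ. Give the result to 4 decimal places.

-0.0556

Posterior: Beta(6+11, 1+0) = Beta(17, 1).
Since β = 1 ≤ 1 and α > 1, the Beta density is monotone increasing on [0,1]; the mode is at 1.
Mean = 17/(17+1) = 0.9444.
Difference = 0.9444 − 1.0000 = -0.0556.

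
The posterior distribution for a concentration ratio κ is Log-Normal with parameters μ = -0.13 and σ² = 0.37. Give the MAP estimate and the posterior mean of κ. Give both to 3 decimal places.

Mode = exp(μ − σ²) = exp(-0.50) = 0.607.
Mean = exp(μ + σ²/2) = exp(0.055) = 1.057.
Right-skewed posterior ⇒ mode < mean.

MAP estimate = 0.607, posterior mean = 1.057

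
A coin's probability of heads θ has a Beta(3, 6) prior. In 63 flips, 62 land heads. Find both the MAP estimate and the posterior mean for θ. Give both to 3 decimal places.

Posterior: Beta(3+62, 6+1) = Beta(65, 7).
Mode = (65−1)/(65+7−2) = 64/70 = 0.914.
Mean = 65/(65+7) = 65/72 = 0.903.
The posterior is left-skewed, so the mode exceeds the mean.

MAP = 0.914, posterior mean = 0.903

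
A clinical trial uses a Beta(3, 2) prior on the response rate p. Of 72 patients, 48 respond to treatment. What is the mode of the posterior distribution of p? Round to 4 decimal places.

Posterior: Beta(3+48, 2+24) = Beta(51, 26).
Mode = (51−1)/(51+26−2) = 50/75 = 0.6667.
Mean = 51/(51+26) = 51/77 = 0.6623.
This is the posterior mode — the MAP estimate.

0.6667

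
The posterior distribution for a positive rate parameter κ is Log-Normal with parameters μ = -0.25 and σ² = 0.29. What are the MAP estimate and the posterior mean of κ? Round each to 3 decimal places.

MAP = 0.583, posterior mean = 0.900

Mode = exp(μ − σ²) = exp(-0.54) = 0.583.
Mean = exp(μ + σ²/2) = exp(-0.105) = 0.900.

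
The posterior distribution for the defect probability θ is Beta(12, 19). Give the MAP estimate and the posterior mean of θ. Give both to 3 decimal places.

MAP: 0.379. Posterior mean: 0.387.

Mode = (12−1)/(12+19−2) = 11/29 = 0.379.
Mean = 12/(12+19) = 12/31 = 0.387.
Mean > mode: the posterior has a right tail.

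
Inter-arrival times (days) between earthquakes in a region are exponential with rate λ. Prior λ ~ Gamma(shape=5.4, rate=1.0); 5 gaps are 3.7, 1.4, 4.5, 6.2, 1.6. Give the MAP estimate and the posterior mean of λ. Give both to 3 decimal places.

Σ times = 17.4. Posterior: Gamma(shape = 5.4+5 = 10.4, rate = 1.0+17.4 = 18.4).
Mode = (α−1)/β = 9.4/18.4 = 0.511.
Mean = α/β = 10.4/18.4 = 0.565.
Right-skewed posterior ⇒ mode < mean.

MAP estimate = 0.511, posterior mean = 0.565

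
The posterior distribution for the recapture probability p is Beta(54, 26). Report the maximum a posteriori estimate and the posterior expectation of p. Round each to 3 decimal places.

MAP = 0.679; posterior mean = 0.675

Mode = (54−1)/(54+26−2) = 53/78 = 0.679.
Mean = 54/(54+26) = 54/80 = 0.675.
The posterior is left-skewed, so the mode exceeds the mean.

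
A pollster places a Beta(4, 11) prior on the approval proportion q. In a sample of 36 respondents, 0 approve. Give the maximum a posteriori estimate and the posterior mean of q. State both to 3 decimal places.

MAP = 0.061; posterior mean = 0.078

Posterior: Beta(4+0, 11+36) = Beta(4, 47).
Mode = (4−1)/(4+47−2) = 3/49 = 0.061.
Mean = 4/(4+47) = 4/51 = 0.078.
The posterior is right-skewed, so the mean exceeds the mode.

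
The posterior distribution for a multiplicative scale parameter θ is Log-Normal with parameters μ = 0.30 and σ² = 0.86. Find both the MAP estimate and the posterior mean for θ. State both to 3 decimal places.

MAP estimate = 0.571, posterior mean = 2.075

Mode = exp(μ − σ²) = exp(-0.56) = 0.571.
Mean = exp(μ + σ²/2) = exp(0.730) = 2.075.
Mean > mode: the posterior has a right tail.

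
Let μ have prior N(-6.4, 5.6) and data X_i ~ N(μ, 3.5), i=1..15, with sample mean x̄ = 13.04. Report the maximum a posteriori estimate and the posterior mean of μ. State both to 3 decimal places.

MAP: 12.262. Posterior mean: 12.262.

Posterior for μ is Normal. Precision-weighted mean: (1/5.6·-6.4 + 15/3.5·13.04) / (1/5.6 + 15/3.5) = 12.262.
A Normal posterior is symmetric, so mode = mean.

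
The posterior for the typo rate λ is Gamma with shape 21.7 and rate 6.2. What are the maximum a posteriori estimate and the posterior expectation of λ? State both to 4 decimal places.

Mode = (α−1)/β = 20.7/6.2 = 3.3387.
Mean = α/β = 21.7/6.2 = 3.5000.

maximum a posteriori estimate = 3.3387, posterior expectation = 3.5000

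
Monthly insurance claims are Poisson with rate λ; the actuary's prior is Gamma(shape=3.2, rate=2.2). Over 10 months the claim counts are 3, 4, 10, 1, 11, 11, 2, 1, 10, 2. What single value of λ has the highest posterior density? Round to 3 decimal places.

Σ counts = 55. Posterior: Gamma(shape = 3.2+55 = 58.2, rate = 2.2+10 = 12.2).
Mode = (α−1)/β = 57.2/12.2 = 4.689.
Mean = α/β = 58.2/12.2 = 4.770.
This is the posterior mode — the MAP estimate.

4.689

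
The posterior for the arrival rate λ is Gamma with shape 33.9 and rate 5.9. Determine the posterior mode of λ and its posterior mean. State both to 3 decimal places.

MAP: 5.576. Posterior mean: 5.746.

Mode = (α−1)/β = 32.9/5.9 = 5.576.
Mean = α/β = 33.9/5.9 = 5.746.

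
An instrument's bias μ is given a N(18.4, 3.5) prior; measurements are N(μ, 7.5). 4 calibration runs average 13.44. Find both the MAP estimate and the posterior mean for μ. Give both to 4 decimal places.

MAP = 15.1702, posterior mean = 15.1702

Posterior for μ is Normal. Precision-weighted mean: (1/3.5·18.4 + 4/7.5·13.44) / (1/3.5 + 4/7.5) = 15.1702.
A Normal posterior is symmetric, so mode = mean.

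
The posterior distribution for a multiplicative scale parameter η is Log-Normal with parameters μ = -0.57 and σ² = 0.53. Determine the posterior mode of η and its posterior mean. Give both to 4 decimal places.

Mode = exp(μ − σ²) = exp(-1.10) = 0.3329.
Mean = exp(μ + σ²/2) = exp(-0.305) = 0.7371.

MAP = 0.3329, posterior mean = 0.7371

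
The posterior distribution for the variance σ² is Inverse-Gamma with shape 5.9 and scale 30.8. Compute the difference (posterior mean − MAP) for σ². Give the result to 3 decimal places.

1.822

Mode = β/(α+1) = 30.8/6.9 = 4.464.
Mean = β/(α−1) = 30.8/4.9 = 6.286.
Difference = 6.286 − 4.464 = 1.822.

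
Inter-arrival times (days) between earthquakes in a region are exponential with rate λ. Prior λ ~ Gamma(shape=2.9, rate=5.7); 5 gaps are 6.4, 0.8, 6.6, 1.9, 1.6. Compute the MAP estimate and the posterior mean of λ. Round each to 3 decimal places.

Σ times = 17.3. Posterior: Gamma(shape = 2.9+5 = 7.9, rate = 5.7+17.3 = 23.0).
Mode = (α−1)/β = 6.9/23.0 = 0.300.
Mean = α/β = 7.9/23.0 = 0.343.
The posterior is right-skewed, so the mean exceeds the mode.

MAP = 0.300; posterior mean = 0.343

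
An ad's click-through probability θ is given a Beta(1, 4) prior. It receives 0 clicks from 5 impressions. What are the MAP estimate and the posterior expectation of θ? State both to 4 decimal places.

Posterior: Beta(1+0, 4+5) = Beta(1, 9).
Since α = 1 ≤ 1 and β > 1, the Beta density is monotone decreasing on [0,1]; the mode is at 0.
Mean = 1/(1+9) = 0.1000.
Mean > mode: the posterior has a right tail.

MAP estimate = 0.0000, posterior expectation = 0.1000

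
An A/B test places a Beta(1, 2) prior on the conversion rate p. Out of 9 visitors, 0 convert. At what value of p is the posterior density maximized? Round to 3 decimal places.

0.000

Posterior: Beta(1+0, 2+9) = Beta(1, 11).
Since α = 1 ≤ 1 and β > 1, the Beta density is monotone decreasing on [0,1]; the mode is at 0.
Mean = 1/(1+11) = 0.083.
This is the posterior mode — the MAP estimate.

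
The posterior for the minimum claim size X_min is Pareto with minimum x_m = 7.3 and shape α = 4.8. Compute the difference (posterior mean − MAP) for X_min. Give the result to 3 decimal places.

1.921

The Pareto density is strictly decreasing on [x_m, ∞), so the mode is x_m = 7.300.
Mean = α·x_m/(α−1) = 4.8·7.3/3.8 = 9.221.
Difference = 9.221 − 7.300 = 1.921.
Mean > mode: the posterior has a right tail.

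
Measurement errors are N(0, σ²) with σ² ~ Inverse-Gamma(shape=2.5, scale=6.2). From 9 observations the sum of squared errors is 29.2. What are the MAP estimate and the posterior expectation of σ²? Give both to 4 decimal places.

σ²_MAP = 2.6000, E[σ²|data] = 3.4667

Posterior: Inverse-Gamma(shape = 2.5+9/2 = 7.0, scale = 6.2+29.2/2 = 20.8).
Mode = β/(α+1) = 20.8/8.0 = 2.6000.
Mean = β/(α−1) = 20.8/6.0 = 3.4667.
Mean > mode: the posterior has a right tail.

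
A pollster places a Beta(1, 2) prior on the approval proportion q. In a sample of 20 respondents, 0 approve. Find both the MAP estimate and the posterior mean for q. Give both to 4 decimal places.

MAP = 0.0000; posterior mean = 0.0435

Posterior: Beta(1+0, 2+20) = Beta(1, 22).
Since α = 1 ≤ 1 and β > 1, the Beta density is monotone decreasing on [0,1]; the mode is at 0.
Mean = 1/(1+22) = 0.0435.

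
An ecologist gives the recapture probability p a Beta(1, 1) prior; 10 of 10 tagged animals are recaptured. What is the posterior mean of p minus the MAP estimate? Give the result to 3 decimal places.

-0.083

Posterior: Beta(1+10, 1+0) = Beta(11, 1).
Since β = 1 ≤ 1 and α > 1, the Beta density is monotone increasing on [0,1]; the mode is at 1.
Mean = 11/(11+1) = 0.917.
Difference = 0.917 − 1.000 = -0.083.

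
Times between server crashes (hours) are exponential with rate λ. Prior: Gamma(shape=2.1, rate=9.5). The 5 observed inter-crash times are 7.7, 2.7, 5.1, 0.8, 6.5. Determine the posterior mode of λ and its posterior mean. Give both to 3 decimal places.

MAP = 0.189, posterior mean = 0.220

Σ times = 22.8. Posterior: Gamma(shape = 2.1+5 = 7.1, rate = 9.5+22.8 = 32.3).
Mode = (α−1)/β = 6.1/32.3 = 0.189.
Mean = α/β = 7.1/32.3 = 0.220.
Right-skewed posterior ⇒ mode < mean.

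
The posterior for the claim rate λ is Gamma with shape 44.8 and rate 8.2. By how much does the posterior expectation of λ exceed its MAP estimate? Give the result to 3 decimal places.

Mode = (α−1)/β = 43.8/8.2 = 5.341.
Mean = α/β = 44.8/8.2 = 5.463.
Difference = 5.463 − 5.341 = 0.122.
The posterior is right-skewed, so the mean exceeds the mode.

0.122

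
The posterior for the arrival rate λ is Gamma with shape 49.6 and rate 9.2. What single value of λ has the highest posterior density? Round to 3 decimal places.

Mode = (α−1)/β = 48.6/9.2 = 5.283.
Mean = α/β = 49.6/9.2 = 5.391.
This is the posterior mode — the MAP estimate.

5.283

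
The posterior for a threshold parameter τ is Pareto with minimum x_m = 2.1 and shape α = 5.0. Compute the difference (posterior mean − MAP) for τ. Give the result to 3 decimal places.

The Pareto density is strictly decreasing on [x_m, ∞), so the mode is x_m = 2.100.
Mean = α·x_m/(α−1) = 5.0·2.1/4.0 = 2.625.
Difference = 2.625 − 2.100 = 0.525.
The posterior is right-skewed, so the mean exceeds the mode.

0.525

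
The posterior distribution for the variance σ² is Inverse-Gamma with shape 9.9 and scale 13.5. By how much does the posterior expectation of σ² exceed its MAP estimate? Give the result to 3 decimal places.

0.278

Mode = β/(α+1) = 13.5/10.9 = 1.239.
Mean = β/(α−1) = 13.5/8.9 = 1.517.
Difference = 1.517 − 1.239 = 0.278.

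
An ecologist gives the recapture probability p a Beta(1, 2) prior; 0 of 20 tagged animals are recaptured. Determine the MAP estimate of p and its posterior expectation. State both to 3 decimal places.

Posterior: Beta(1+0, 2+20) = Beta(1, 22).
Since α = 1 ≤ 1 and β > 1, the Beta density is monotone decreasing on [0,1]; the mode is at 0.
Mean = 1/(1+22) = 0.043.
Right-skewed posterior ⇒ mode < mean.

MAP = 0.000; posterior mean = 0.043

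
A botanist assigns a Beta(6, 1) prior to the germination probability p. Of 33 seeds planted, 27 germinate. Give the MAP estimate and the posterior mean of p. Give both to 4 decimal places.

Posterior: Beta(6+27, 1+6) = Beta(33, 7).
Mode = (33−1)/(33+7−2) = 32/38 = 0.8421.
Mean = 33/(33+7) = 33/40 = 0.8250.
Mode > mean: the posterior has a left tail.

p_MAP = 0.8421, E[p|data] = 0.8250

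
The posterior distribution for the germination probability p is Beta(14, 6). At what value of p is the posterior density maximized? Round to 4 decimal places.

0.7222

Mode = (14−1)/(14+6−2) = 13/18 = 0.7222.
Mean = 14/(14+6) = 14/20 = 0.7000.
This is the posterior mode — the MAP estimate.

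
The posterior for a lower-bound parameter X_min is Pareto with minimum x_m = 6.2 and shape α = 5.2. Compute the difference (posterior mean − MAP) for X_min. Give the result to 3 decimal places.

1.476

The Pareto density is strictly decreasing on [x_m, ∞), so the mode is x_m = 6.200.
Mean = α·x_m/(α−1) = 5.2·6.2/4.2 = 7.676.
Difference = 7.676 − 6.200 = 1.476.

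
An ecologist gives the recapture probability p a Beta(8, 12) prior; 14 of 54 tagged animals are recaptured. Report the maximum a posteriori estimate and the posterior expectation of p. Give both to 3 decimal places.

MAP: 0.292. Posterior mean: 0.297.

Posterior: Beta(8+14, 12+40) = Beta(22, 52).
Mode = (22−1)/(22+52−2) = 21/72 = 0.292.
Mean = 22/(22+52) = 22/74 = 0.297.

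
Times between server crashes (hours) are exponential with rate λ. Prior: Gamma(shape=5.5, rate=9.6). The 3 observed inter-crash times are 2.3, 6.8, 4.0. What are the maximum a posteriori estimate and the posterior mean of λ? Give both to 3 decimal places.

MAP = 0.330; posterior mean = 0.374

Σ times = 13.1. Posterior: Gamma(shape = 5.5+3 = 8.5, rate = 9.6+13.1 = 22.7).
Mode = (α−1)/β = 7.5/22.7 = 0.330.
Mean = α/β = 8.5/22.7 = 0.374.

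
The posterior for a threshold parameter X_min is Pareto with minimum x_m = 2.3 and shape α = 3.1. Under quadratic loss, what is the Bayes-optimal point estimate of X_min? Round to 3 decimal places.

3.395

The Pareto density is strictly decreasing on [x_m, ∞), so the mode is x_m = 2.300.
Mean = α·x_m/(α−1) = 3.1·2.3/2.1 = 3.395.
Quadratic loss ⇒ the optimal estimator is the posterior mean.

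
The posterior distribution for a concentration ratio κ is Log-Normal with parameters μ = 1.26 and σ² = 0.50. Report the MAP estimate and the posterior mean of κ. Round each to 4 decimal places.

Mode = exp(μ − σ²) = exp(0.76) = 2.1383.
Mean = exp(μ + σ²/2) = exp(1.510) = 4.5267.

MAP = 2.1383; posterior mean = 4.5267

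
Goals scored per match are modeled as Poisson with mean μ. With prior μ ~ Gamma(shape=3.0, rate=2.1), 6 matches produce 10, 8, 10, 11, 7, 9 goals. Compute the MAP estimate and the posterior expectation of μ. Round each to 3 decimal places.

MAP: 7.037. Posterior mean: 7.160.

Σ counts = 55. Posterior: Gamma(shape = 3.0+55 = 58.0, rate = 2.1+6 = 8.1).
Mode = (α−1)/β = 57.0/8.1 = 7.037.
Mean = α/β = 58.0/8.1 = 7.160.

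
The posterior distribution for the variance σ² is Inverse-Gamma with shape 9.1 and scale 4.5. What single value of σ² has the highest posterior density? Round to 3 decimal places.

0.446

Mode = β/(α+1) = 4.5/10.1 = 0.446.
Mean = β/(α−1) = 4.5/8.1 = 0.556.
This is the posterior mode — the MAP estimate.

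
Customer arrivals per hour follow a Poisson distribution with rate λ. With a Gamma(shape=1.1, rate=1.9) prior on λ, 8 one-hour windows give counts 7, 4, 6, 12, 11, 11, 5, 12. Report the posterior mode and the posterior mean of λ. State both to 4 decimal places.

Σ counts = 68. Posterior: Gamma(shape = 1.1+68 = 69.1, rate = 1.9+8 = 9.9).
Mode = (α−1)/β = 68.1/9.9 = 6.8788.
Mean = α/β = 69.1/9.9 = 6.9798.
Right-skewed posterior ⇒ mode < mean.

MAP = 6.8788, posterior mean = 6.9798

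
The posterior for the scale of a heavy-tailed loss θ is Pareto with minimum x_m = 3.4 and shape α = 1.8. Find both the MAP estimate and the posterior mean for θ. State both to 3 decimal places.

The Pareto density is strictly decreasing on [x_m, ∞), so the mode is x_m = 3.400.
Mean = α·x_m/(α−1) = 1.8·3.4/0.8 = 7.650.

θ_MAP = 3.400, E[θ|data] = 7.650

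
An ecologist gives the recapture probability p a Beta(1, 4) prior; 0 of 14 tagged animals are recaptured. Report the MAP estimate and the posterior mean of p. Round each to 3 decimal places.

MAP = 0.000, posterior mean = 0.053

Posterior: Beta(1+0, 4+14) = Beta(1, 18).
Since α = 1 ≤ 1 and β > 1, the Beta density is monotone decreasing on [0,1]; the mode is at 0.
Mean = 1/(1+18) = 0.053.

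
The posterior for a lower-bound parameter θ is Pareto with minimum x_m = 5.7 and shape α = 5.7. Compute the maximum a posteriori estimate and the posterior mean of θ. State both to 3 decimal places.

MAP: 5.700. Posterior mean: 6.913.

The Pareto density is strictly decreasing on [x_m, ∞), so the mode is x_m = 5.700.
Mean = α·x_m/(α−1) = 5.7·5.7/4.7 = 6.913.
The mean is pulled above the mode by the posterior's right skew.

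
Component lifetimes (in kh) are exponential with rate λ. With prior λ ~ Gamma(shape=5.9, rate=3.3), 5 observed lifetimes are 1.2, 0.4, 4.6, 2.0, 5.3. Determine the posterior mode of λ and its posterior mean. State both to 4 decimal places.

Σ times = 13.5. Posterior: Gamma(shape = 5.9+5 = 10.9, rate = 3.3+13.5 = 16.8).
Mode = (α−1)/β = 9.9/16.8 = 0.5893.
Mean = α/β = 10.9/16.8 = 0.6488.

λ_MAP = 0.5893, E[λ|data] = 0.6488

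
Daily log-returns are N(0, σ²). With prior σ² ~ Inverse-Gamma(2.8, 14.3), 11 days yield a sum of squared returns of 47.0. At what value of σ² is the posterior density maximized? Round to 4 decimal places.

Posterior: Inverse-Gamma(shape = 2.8+11/2 = 8.3, scale = 14.3+47.0/2 = 37.8).
Mode = β/(α+1) = 37.8/9.3 = 4.0645.
Mean = β/(α−1) = 37.8/7.3 = 5.1781.
This is the posterior mode — the MAP estimate.

4.0645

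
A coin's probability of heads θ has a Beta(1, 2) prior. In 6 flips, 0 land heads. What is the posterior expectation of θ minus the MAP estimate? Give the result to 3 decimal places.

0.111

Posterior: Beta(1+0, 2+6) = Beta(1, 8).
Since α = 1 ≤ 1 and β > 1, the Beta density is monotone decreasing on [0,1]; the mode is at 0.
Mean = 1/(1+8) = 0.111.
Difference = 0.111 − 0.000 = 0.111.
Right-skewed posterior ⇒ mode < mean.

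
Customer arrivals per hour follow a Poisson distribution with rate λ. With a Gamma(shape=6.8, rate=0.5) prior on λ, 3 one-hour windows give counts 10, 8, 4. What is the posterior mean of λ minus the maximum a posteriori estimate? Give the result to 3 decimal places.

0.286

Σ counts = 22. Posterior: Gamma(shape = 6.8+22 = 28.8, rate = 0.5+3 = 3.5).
Mode = (α−1)/β = 27.8/3.5 = 7.943.
Mean = α/β = 28.8/3.5 = 8.229.
Difference = 8.229 − 7.943 = 0.286.
Mean > mode: the posterior has a right tail.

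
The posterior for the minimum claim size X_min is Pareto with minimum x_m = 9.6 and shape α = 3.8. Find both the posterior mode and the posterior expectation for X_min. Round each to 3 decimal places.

The Pareto density is strictly decreasing on [x_m, ∞), so the mode is x_m = 9.600.
Mean = α·x_m/(α−1) = 3.8·9.6/2.8 = 13.029.
The posterior is right-skewed, so the mean exceeds the mode.

posterior mode = 9.600, posterior expectation = 13.029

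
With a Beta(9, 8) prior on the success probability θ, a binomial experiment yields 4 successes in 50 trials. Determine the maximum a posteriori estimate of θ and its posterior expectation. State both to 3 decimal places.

Posterior: Beta(9+4, 8+46) = Beta(13, 54).
Mode = (13−1)/(13+54−2) = 12/65 = 0.185.
Mean = 13/(13+54) = 13/67 = 0.194.
The mean is pulled above the mode by the posterior's right skew.

MAP: 0.185. Posterior mean: 0.194.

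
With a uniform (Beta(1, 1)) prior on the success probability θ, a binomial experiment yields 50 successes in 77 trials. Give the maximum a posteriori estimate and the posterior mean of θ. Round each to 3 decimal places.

Posterior: Beta(1+50, 1+27) = Beta(51, 28).
Mode = (51−1)/(51+28−2) = 50/77 = 0.649.
With a flat prior the MAP equals the MLE, 50/77.
Mean = 51/(51+28) = 51/79 = 0.646.
The posterior is left-skewed, so the mode exceeds the mean.

MAP = 0.649, posterior mean = 0.646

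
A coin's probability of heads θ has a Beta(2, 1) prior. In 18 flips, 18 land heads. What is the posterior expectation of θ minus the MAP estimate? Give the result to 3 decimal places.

-0.048

Posterior: Beta(2+18, 1+0) = Beta(20, 1).
Since β = 1 ≤ 1 and α > 1, the Beta density is monotone increasing on [0,1]; the mode is at 1.
Mean = 20/(20+1) = 0.952.
Difference = 0.952 − 1.000 = -0.048.
Left-skewed posterior ⇒ mean < mode.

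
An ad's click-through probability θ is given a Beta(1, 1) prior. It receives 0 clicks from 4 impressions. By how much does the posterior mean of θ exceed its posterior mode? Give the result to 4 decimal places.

0.1667

Posterior: Beta(1+0, 1+4) = Beta(1, 5).
Since α = 1 ≤ 1 and β > 1, the Beta density is monotone decreasing on [0,1]; the mode is at 0.
Mean = 1/(1+5) = 0.1667.
Difference = 0.1667 − 0.0000 = 0.1667.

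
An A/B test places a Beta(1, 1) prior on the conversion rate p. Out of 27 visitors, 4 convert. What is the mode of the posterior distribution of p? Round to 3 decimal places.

0.148

Posterior: Beta(1+4, 1+23) = Beta(5, 24).
Mode = (5−1)/(5+24−2) = 4/27 = 0.148.
With a flat prior the MAP equals the MLE, 4/27.
Mean = 5/(5+24) = 5/29 = 0.172.
This is the posterior mode — the MAP estimate.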